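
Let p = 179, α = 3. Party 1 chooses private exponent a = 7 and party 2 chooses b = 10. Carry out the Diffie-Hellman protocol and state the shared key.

151

Party 1 sends A = α^a mod p = 3^7 mod 179.
3^1 ≡ 3 (mod 179)
3^2 = (3^1)^2 ≡ 3^2 = 9 ≡ 9 (mod 179)
3^4 = (3^2)^2 ≡ 9^2 = 81 ≡ 81 (mod 179)
3^7 = 3^4 · 3^2 · 3^1 ≡ 81 · 9 · 3 ≡ 39 (mod 179).
So A = 39. Party 2 then computes K = A^b mod p = 39^10 mod 179.
39^1 ≡ 39 (mod 179)
39^2 = (39^1)^2 ≡ 39^2 = 1521 ≡ 89 (mod 179)
39^4 = (39^2)^2 ≡ 89^2 = 7921 ≡ 45 (mod 179)
39^8 = (39^4)^2 ≡ 45^2 = 2025 ≡ 56 (mod 179)
39^10 = 39^8 · 39^2 ≡ 56 · 89 ≡ 151 (mod 179).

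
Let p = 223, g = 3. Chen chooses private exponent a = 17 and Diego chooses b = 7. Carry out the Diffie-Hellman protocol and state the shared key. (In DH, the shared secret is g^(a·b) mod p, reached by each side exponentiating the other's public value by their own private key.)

129

Chen sends A = g^a mod p = 3^17 mod 223.
3^1 ≡ 3 (mod 223)
3^2 = (3^1)^2 ≡ 3^2 = 9 ≡ 9 (mod 223)
3^4 = (3^2)^2 ≡ 9^2 = 81 ≡ 81 (mod 223)
3^8 = (3^4)^2 ≡ 81^2 = 6561 ≡ 94 (mod 223)
3^16 = (3^8)^2 ≡ 94^2 = 8836 ≡ 139 (mod 223)
3^17 = 3^16 · 3^1 ≡ 139 · 3 ≡ 194 (mod 223).
So A = 194. Diego then computes K = A^b mod p = 194^7 mod 223.
194^1 ≡ 194 (mod 223)
194^2 = (194^1)^2 ≡ 194^2 = 37636 ≡ 172 (mod 223)
194^4 = (194^2)^2 ≡ 172^2 = 29584 ≡ 148 (mod 223)
194^7 = 194^4 · 194^2 · 194^1 ≡ 148 · 172 · 194 ≡ 129 (mod 223).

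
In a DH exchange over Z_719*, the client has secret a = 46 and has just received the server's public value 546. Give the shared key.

Shared key K = 546^46 mod 719.
546^1 ≡ 546 (mod 719)
546^2 = (546^1)^2 ≡ 546^2 = 298116 ≡ 450 (mod 719)
546^4 = (546^2)^2 ≡ 450^2 = 202500 ≡ 461 (mod 719)
546^8 = (546^4)^2 ≡ 461^2 = 212521 ≡ 416 (mod 719)
546^16 = (546^8)^2 ≡ 416^2 = 173056 ≡ 496 (mod 719)
546^32 = (546^16)^2 ≡ 496^2 = 246016 ≡ 118 (mod 719)
546^46 = 546^32 · 546^8 · 546^4 · 546^2 ≡ 118 · 416 · 461 · 450 ≡ 31 (mod 719).

31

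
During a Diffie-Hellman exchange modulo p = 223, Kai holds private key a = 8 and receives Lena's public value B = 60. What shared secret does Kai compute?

Shared key K = 60^8 mod 223.
60^1 ≡ 60 (mod 223)
60^2 = (60^1)^2 ≡ 60^2 = 3600 ≡ 32 (mod 223)
60^4 = (60^2)^2 ≡ 32^2 = 1024 ≡ 132 (mod 223)
60^8 = (60^4)^2 ≡ 132^2 = 17424 ≡ 30 (mod 223)

30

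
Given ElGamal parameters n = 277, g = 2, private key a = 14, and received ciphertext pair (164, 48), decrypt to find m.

252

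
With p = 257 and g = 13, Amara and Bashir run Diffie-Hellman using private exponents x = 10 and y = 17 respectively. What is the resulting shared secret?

67

Bashir sends B = g^y mod p = 13^17 mod 257.
13^1 ≡ 13 (mod 257)
13^2 = (13^1)^2 ≡ 13^2 = 169 ≡ 169 (mod 257)
13^4 = (13^2)^2 ≡ 169^2 = 28561 ≡ 34 (mod 257)
13^8 = (13^4)^2 ≡ 34^2 = 1156 ≡ 128 (mod 257)
13^16 = (13^8)^2 ≡ 128^2 = 16384 ≡ 193 (mod 257)
13^17 = 13^16 · 13^1 ≡ 193 · 13 ≡ 196 (mod 257).
So B = 196. Amara then computes K = B^x mod p = 196^10 mod 257.
196^1 ≡ 196 (mod 257)
196^2 = (196^1)^2 ≡ 196^2 = 38416 ≡ 123 (mod 257)
196^4 = (196^2)^2 ≡ 123^2 = 15129 ≡ 223 (mod 257)
196^8 = (196^4)^2 ≡ 223^2 = 49729 ≡ 128 (mod 257)
196^10 = 196^8 · 196^2 ≡ 128 · 123 ≡ 67 (mod 257).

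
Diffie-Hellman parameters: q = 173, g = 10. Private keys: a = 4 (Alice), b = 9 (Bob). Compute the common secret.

47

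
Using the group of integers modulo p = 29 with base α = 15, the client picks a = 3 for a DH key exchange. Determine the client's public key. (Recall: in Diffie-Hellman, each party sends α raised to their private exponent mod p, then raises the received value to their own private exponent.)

Public value = 15^3 (mod 29).
15^1 ≡ 15 (mod 29)
15^2 = (15^1)^2 ≡ 15^2 = 225 ≡ 22 (mod 29)
15^3 = 15^2 · 15^1 ≡ 22 · 15 ≡ 11 (mod 29).

11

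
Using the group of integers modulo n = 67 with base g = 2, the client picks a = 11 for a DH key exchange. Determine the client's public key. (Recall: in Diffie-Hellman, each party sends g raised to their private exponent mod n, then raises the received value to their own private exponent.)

38

Public value = 2^11 mod 67.
2^1 ≡ 2 (mod 67)
2^2 = (2^1)^2 ≡ 2^2 = 4 ≡ 4 (mod 67)
2^4 = (2^2)^2 ≡ 4^2 = 16 ≡ 16 (mod 67)
2^8 = (2^4)^2 ≡ 16^2 = 256 ≡ 55 (mod 67)
2^11 = 2^8 · 2^2 · 2^1 ≡ 55 · 4 · 2 ≡ 38 (mod 67).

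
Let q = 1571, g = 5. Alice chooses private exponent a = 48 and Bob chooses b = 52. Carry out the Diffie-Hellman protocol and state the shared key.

865

Alice sends A = g^a mod q = 5^48 mod 1571.
5^1 ≡ 5 (mod 1571)
5^2 = (5^1)^2 ≡ 5^2 = 25 ≡ 25 (mod 1571)
5^4 = (5^2)^2 ≡ 25^2 = 625 ≡ 625 (mod 1571)
5^8 = (5^4)^2 ≡ 625^2 = 390625 ≡ 1017 (mod 1571)
5^16 = (5^8)^2 ≡ 1017^2 = 1034289 ≡ 571 (mod 1571)
5^32 = (5^16)^2 ≡ 571^2 = 326041 ≡ 844 (mod 1571)
5^48 = 5^32 · 5^16 ≡ 844 · 571 ≡ 1198 (mod 1571).
So A = 1198. Bob then computes K = A^b mod q = 1198^52 mod 1571.
1198^1 ≡ 1198 (mod 1571)
1198^2 = (1198^1)^2 ≡ 1198^2 = 1435204 ≡ 881 (mod 1571)
1198^4 = (1198^2)^2 ≡ 881^2 = 776161 ≡ 87 (mod 1571)
1198^8 = (1198^4)^2 ≡ 87^2 = 7569 ≡ 1285 (mod 1571)
1198^16 = (1198^8)^2 ≡ 1285^2 = 1651225 ≡ 104 (mod 1571)
1198^32 = (1198^16)^2 ≡ 104^2 = 10816 ≡ 1390 (mod 1571)
1198^52 = 1198^32 · 1198^16 · 1198^4 ≡ 1390 · 104 · 87 ≡ 865 (mod 1571).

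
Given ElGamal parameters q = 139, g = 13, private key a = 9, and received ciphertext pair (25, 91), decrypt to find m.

36

Shared mask s = c₁^a mod q = 25^9 mod 139.
25^1 ≡ 25 (mod 139)
25^2 = (25^1)^2 ≡ 25^2 = 625 ≡ 69 (mod 139)
25^4 = (25^2)^2 ≡ 69^2 = 4761 ≡ 35 (mod 139)
25^8 = (25^4)^2 ≡ 35^2 = 1225 ≡ 113 (mod 139)
25^9 = 25^8 · 25^1 ≡ 113 · 25 ≡ 45 (mod 139).
So s = 45; s⁻¹ ≡ 34 (mod 139).
m = c₂ · s⁻¹ mod 139 = 91 · 34 mod 139 = 36.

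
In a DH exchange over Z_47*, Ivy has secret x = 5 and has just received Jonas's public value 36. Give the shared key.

Shared key K = 36^5 mod 47.
36^1 ≡ 36 (mod 47)
36^2 = (36^1)^2 ≡ 36^2 = 1296 ≡ 27 (mod 47)
36^4 = (36^2)^2 ≡ 27^2 = 729 ≡ 24 (mod 47)
36^5 = 36^4 · 36^1 ≡ 24 · 36 ≡ 18 (mod 47).

18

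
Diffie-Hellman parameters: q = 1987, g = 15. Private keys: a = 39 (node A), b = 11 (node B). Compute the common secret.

1552

Node B sends B = g^b mod q = 15^11 mod 1987.
15^1 ≡ 15 (mod 1987)
15^2 = (15^1)^2 ≡ 15^2 = 225 ≡ 225 (mod 1987)
15^4 = (15^2)^2 ≡ 225^2 = 50625 ≡ 950 (mod 1987)
15^8 = (15^4)^2 ≡ 950^2 = 902500 ≡ 402 (mod 1987)
15^11 = 15^8 · 15^2 · 15^1 ≡ 402 · 225 · 15 ≡ 1616 (mod 1987).
So B = 1616. Node A then computes K = B^a mod q = 1616^39 mod 1987.
1616^1 ≡ 1616 (mod 1987)
1616^2 = (1616^1)^2 ≡ 1616^2 = 2611456 ≡ 538 (mod 1987)
1616^4 = (1616^2)^2 ≡ 538^2 = 289444 ≡ 1329 (mod 1987)
1616^8 = (1616^4)^2 ≡ 1329^2 = 1766241 ≡ 1785 (mod 1987)
1616^16 = (1616^8)^2 ≡ 1785^2 = 3186225 ≡ 1064 (mod 1987)
1616^32 = (1616^16)^2 ≡ 1064^2 = 1132096 ≡ 1493 (mod 1987)
1616^39 = 1616^32 · 1616^4 · 1616^2 · 1616^1 ≡ 1493 · 1329 · 538 · 1616 ≡ 1552 (mod 1987).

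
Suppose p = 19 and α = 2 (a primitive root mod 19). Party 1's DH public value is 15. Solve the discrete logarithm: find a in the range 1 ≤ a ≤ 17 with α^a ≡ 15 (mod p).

11

Try successive powers of 2 modulo 19:
2^1 ≡ 2
2^2 ≡ 4
2^3 ≡ 8
2^4 ≡ 16
2^5 ≡ 13
2^6 ≡ 7
2^7 ≡ 14
2^8 ≡ 9
2^9 ≡ 18
2^10 ≡ 17
2^11 ≡ 15
Found: a = 11.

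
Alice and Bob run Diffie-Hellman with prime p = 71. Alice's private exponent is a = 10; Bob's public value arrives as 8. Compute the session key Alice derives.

20

Shared key K = 8^10 mod 71.
8^1 ≡ 8 (mod 71)
8^2 = (8^1)^2 ≡ 8^2 = 64 ≡ 64 (mod 71)
8^4 = (8^2)^2 ≡ 64^2 = 4096 ≡ 49 (mod 71)
8^8 = (8^4)^2 ≡ 49^2 = 2401 ≡ 58 (mod 71)
8^10 = 8^8 · 8^2 ≡ 58 · 64 ≡ 20 (mod 71).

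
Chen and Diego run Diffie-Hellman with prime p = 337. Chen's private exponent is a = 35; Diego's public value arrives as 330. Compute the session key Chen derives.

252

Shared key K = 330^35 mod 337.
330^1 ≡ 330 (mod 337)
330^2 = (330^1)^2 ≡ 330^2 = 108900 ≡ 49 (mod 337)
330^4 = (330^2)^2 ≡ 49^2 = 2401 ≡ 42 (mod 337)
330^8 = (330^4)^2 ≡ 42^2 = 1764 ≡ 79 (mod 337)
330^16 = (330^8)^2 ≡ 79^2 = 6241 ≡ 175 (mod 337)
330^32 = (330^16)^2 ≡ 175^2 = 30625 ≡ 295 (mod 337)
330^35 = 330^32 · 330^2 · 330^1 ≡ 295 · 49 · 330 ≡ 252 (mod 337).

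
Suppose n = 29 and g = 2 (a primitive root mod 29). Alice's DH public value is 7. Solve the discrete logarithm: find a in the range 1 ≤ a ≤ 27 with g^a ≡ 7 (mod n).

12

Try successive powers of 2 modulo 29:
2^1 ≡ 2
2^2 ≡ 4
2^3 ≡ 8
2^4 ≡ 16
2^5 ≡ 3
2^6 ≡ 6
2^7 ≡ 12
2^8 ≡ 24
2^9 ≡ 19
2^10 ≡ 9
2^11 ≡ 18
2^12 ≡ 7
Found: a = 12.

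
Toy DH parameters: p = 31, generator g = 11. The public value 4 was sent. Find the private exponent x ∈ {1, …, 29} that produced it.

Try successive powers of 11 modulo 31:
11^1 ≡ 11
11^2 ≡ 28
11^3 ≡ 29
11^4 ≡ 9
11^5 ≡ 6
11^6 ≡ 4
Found: x = 6.

6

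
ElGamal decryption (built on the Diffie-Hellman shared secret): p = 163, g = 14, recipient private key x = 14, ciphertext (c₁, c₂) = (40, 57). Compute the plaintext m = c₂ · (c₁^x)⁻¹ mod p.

118

Shared mask s = c₁^x mod p = 40^14 mod 163.
40^1 ≡ 40 (mod 163)
40^2 = (40^1)^2 ≡ 40^2 = 1600 ≡ 133 (mod 163)
40^4 = (40^2)^2 ≡ 133^2 = 17689 ≡ 85 (mod 163)
40^8 = (40^4)^2 ≡ 85^2 = 7225 ≡ 53 (mod 163)
40^14 = 40^8 · 40^4 · 40^2 ≡ 53 · 85 · 133 ≡ 140 (mod 163).
So s = 140; s⁻¹ ≡ 85 (mod 163).
m = c₂ · s⁻¹ mod 163 = 57 · 85 mod 163 = 118.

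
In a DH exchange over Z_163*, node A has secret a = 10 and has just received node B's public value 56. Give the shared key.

Shared key K = 56^10 mod 163.
56^1 ≡ 56 (mod 163)
56^2 = (56^1)^2 ≡ 56^2 = 3136 ≡ 39 (mod 163)
56^4 = (56^2)^2 ≡ 39^2 = 1521 ≡ 54 (mod 163)
56^8 = (56^4)^2 ≡ 54^2 = 2916 ≡ 145 (mod 163)
56^10 = 56^8 · 56^2 ≡ 145 · 39 ≡ 113 (mod 163).

113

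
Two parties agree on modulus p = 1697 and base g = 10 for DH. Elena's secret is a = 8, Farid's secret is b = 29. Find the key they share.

Farid sends B = g^b mod p = 10^29 mod 1697.
10^1 ≡ 10 (mod 1697)
10^2 = (10^1)^2 ≡ 10^2 = 100 ≡ 100 (mod 1697)
10^4 = (10^2)^2 ≡ 100^2 = 10000 ≡ 1515 (mod 1697)
10^8 = (10^4)^2 ≡ 1515^2 = 2295225 ≡ 881 (mod 1697)
10^16 = (10^8)^2 ≡ 881^2 = 776161 ≡ 632 (mod 1697)
10^29 = 10^16 · 10^8 · 10^4 · 10^1 ≡ 632 · 881 · 1515 · 10 ≡ 413 (mod 1697).
So B = 413. Elena then computes K = B^a mod p = 413^8 mod 1697.
413^1 ≡ 413 (mod 1697)
413^2 = (413^1)^2 ≡ 413^2 = 170569 ≡ 869 (mod 1697)
413^4 = (413^2)^2 ≡ 869^2 = 755161 ≡ 1693 (mod 1697)
413^8 = (413^4)^2 ≡ 1693^2 = 2866249 ≡ 16 (mod 1697)

16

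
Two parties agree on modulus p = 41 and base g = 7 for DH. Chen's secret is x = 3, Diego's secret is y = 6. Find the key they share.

5

Chen sends A = g^x mod p = 7^3 mod 41.
7^1 ≡ 7 (mod 41)
7^2 = (7^1)^2 ≡ 7^2 = 49 ≡ 8 (mod 41)
7^3 = 7^2 · 7^1 ≡ 8 · 7 ≡ 15 (mod 41).
So A = 15. Diego then computes K = A^y mod p = 15^6 mod 41.
15^1 ≡ 15 (mod 41)
15^2 = (15^1)^2 ≡ 15^2 = 225 ≡ 20 (mod 41)
15^4 = (15^2)^2 ≡ 20^2 = 400 ≡ 31 (mod 41)
15^6 = 15^4 · 15^2 ≡ 31 · 20 ≡ 5 (mod 41).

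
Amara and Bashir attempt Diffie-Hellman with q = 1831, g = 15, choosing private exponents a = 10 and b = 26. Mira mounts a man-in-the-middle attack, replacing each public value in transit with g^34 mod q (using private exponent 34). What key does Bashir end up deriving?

Bashir receives Mira's public value M = 15^34 mod 1831 instead of the honest one.
15^1 ≡ 15 (mod 1831)
15^2 = (15^1)^2 ≡ 15^2 = 225 ≡ 225 (mod 1831)
15^4 = (15^2)^2 ≡ 225^2 = 50625 ≡ 1188 (mod 1831)
15^8 = (15^4)^2 ≡ 1188^2 = 1411344 ≡ 1474 (mod 1831)
15^16 = (15^8)^2 ≡ 1474^2 = 2172676 ≡ 1110 (mod 1831)
15^32 = (15^16)^2 ≡ 1110^2 = 1232100 ≡ 1668 (mod 1831)
15^34 = 15^32 · 15^2 ≡ 1668 · 225 ≡ 1776 (mod 1831).
So M = 1776. Bashir computes K = M^26 mod 1831.
1776^1 ≡ 1776 (mod 1831)
1776^2 = (1776^1)^2 ≡ 1776^2 = 3154176 ≡ 1194 (mod 1831)
1776^4 = (1776^2)^2 ≡ 1194^2 = 1425636 ≡ 1118 (mod 1831)
1776^8 = (1776^4)^2 ≡ 1118^2 = 1249924 ≡ 1182 (mod 1831)
1776^16 = (1776^8)^2 ≡ 1182^2 = 1397124 ≡ 71 (mod 1831)
1776^26 = 1776^16 · 1776^8 · 1776^2 ≡ 71 · 1182 · 1194 ≡ 1393 (mod 1831).

1393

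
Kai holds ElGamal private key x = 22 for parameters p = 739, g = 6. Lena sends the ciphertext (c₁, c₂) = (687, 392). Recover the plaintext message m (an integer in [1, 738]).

Shared mask s = c₁^x mod p = 687^22 mod 739.
687^1 ≡ 687 (mod 739)
687^2 = (687^1)^2 ≡ 687^2 = 471969 ≡ 487 (mod 739)
687^4 = (687^2)^2 ≡ 487^2 = 237169 ≡ 689 (mod 739)
687^8 = (687^4)^2 ≡ 689^2 = 474721 ≡ 283 (mod 739)
687^16 = (687^8)^2 ≡ 283^2 = 80089 ≡ 277 (mod 739)
687^22 = 687^16 · 687^4 · 687^2 ≡ 277 · 689 · 487 ≡ 642 (mod 739).
So s = 642; s⁻¹ ≡ 579 (mod 739).
m = c₂ · s⁻¹ mod 739 = 392 · 579 mod 739 = 95.

95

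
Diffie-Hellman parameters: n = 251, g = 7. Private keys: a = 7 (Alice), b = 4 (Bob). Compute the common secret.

154

Alice sends A = g^a mod n = 7^7 mod 251.
7^1 ≡ 7 (mod 251)
7^2 = (7^1)^2 ≡ 7^2 = 49 ≡ 49 (mod 251)
7^4 = (7^2)^2 ≡ 49^2 = 2401 ≡ 142 (mod 251)
7^7 = 7^4 · 7^2 · 7^1 ≡ 142 · 49 · 7 ≡ 12 (mod 251).
So A = 12. Bob then computes K = A^b mod n = 12^4 mod 251.
12^1 ≡ 12 (mod 251)
12^2 = (12^1)^2 ≡ 12^2 = 144 ≡ 144 (mod 251)
12^4 = (12^2)^2 ≡ 144^2 = 20736 ≡ 154 (mod 251)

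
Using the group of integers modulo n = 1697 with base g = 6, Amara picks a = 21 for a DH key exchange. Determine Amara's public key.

Public value = 6^21 mod 1697.
6^1 ≡ 6 (mod 1697)
6^2 = (6^1)^2 ≡ 6^2 = 36 ≡ 36 (mod 1697)
6^4 = (6^2)^2 ≡ 36^2 = 1296 ≡ 1296 (mod 1697)
6^8 = (6^4)^2 ≡ 1296^2 = 1679616 ≡ 1283 (mod 1697)
6^16 = (6^8)^2 ≡ 1283^2 = 1646089 ≡ 1696 (mod 1697)
6^21 = 6^16 · 6^4 · 6^1 ≡ 1696 · 1296 · 6 ≡ 709 (mod 1697).

709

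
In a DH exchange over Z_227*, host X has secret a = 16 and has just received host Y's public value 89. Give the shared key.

70

Shared key K = 89^16 mod 227.
89^1 ≡ 89 (mod 227)
89^2 = (89^1)^2 ≡ 89^2 = 7921 ≡ 203 (mod 227)
89^4 = (89^2)^2 ≡ 203^2 = 41209 ≡ 122 (mod 227)
89^8 = (89^4)^2 ≡ 122^2 = 14884 ≡ 129 (mod 227)
89^16 = (89^8)^2 ≡ 129^2 = 16641 ≡ 70 (mod 227)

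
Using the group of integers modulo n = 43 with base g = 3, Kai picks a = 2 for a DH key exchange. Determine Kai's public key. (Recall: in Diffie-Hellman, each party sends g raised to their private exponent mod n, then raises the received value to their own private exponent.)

9

Public value = 3^2 mod 43.
3^1 ≡ 3 (mod 43)
3^2 = (3^1)^2 ≡ 3^2 = 9 ≡ 9 (mod 43)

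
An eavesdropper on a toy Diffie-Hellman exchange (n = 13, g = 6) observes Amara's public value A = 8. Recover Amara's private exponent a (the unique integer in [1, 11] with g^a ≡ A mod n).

3

Try successive powers of 6 modulo 13:
6^1 ≡ 6
6^2 ≡ 10
6^3 ≡ 8
Found: a = 3.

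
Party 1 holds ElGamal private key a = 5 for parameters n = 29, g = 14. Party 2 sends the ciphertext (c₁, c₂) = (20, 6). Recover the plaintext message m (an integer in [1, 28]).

22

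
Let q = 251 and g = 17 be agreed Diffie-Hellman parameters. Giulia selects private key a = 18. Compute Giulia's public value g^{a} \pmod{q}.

214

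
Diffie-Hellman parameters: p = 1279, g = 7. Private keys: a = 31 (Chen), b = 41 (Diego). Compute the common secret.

702

Chen sends A = g^a mod p = 7^31 mod 1279.
7^1 ≡ 7 (mod 1279)
7^2 = (7^1)^2 ≡ 7^2 = 49 ≡ 49 (mod 1279)
7^4 = (7^2)^2 ≡ 49^2 = 2401 ≡ 1122 (mod 1279)
7^8 = (7^4)^2 ≡ 1122^2 = 1258884 ≡ 348 (mod 1279)
7^16 = (7^8)^2 ≡ 348^2 = 121104 ≡ 878 (mod 1279)
7^31 = 7^16 · 7^8 · 7^4 · 7^2 · 7^1 ≡ 878 · 348 · 1122 · 49 · 7 ≡ 315 (mod 1279).
So A = 315. Diego then computes K = A^b mod p = 315^41 mod 1279.
315^1 ≡ 315 (mod 1279)
315^2 = (315^1)^2 ≡ 315^2 = 99225 ≡ 742 (mod 1279)
315^4 = (315^2)^2 ≡ 742^2 = 550564 ≡ 594 (mod 1279)
315^8 = (315^4)^2 ≡ 594^2 = 352836 ≡ 1111 (mod 1279)
315^16 = (315^8)^2 ≡ 1111^2 = 1234321 ≡ 86 (mod 1279)
315^32 = (315^16)^2 ≡ 86^2 = 7396 ≡ 1001 (mod 1279)
315^41 = 315^32 · 315^8 · 315^1 ≡ 1001 · 1111 · 315 ≡ 702 (mod 1279).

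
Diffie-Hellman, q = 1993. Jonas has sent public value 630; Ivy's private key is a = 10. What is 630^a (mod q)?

1649

Shared key K = 630^10 mod 1993.
630^1 ≡ 630 (mod 1993)
630^2 = (630^1)^2 ≡ 630^2 = 396900 ≡ 293 (mod 1993)
630^4 = (630^2)^2 ≡ 293^2 = 85849 ≡ 150 (mod 1993)
630^8 = (630^4)^2 ≡ 150^2 = 22500 ≡ 577 (mod 1993)
630^10 = 630^8 · 630^2 ≡ 577 · 293 ≡ 1649 (mod 1993).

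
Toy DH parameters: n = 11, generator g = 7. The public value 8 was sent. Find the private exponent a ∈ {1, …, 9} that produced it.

9

Try successive powers of 7 modulo 11:
7^1 ≡ 7
7^2 ≡ 5
7^3 ≡ 2
7^4 ≡ 3
7^5 ≡ 10
7^6 ≡ 4
7^7 ≡ 6
7^8 ≡ 9
7^9 ≡ 8
Found: a = 9.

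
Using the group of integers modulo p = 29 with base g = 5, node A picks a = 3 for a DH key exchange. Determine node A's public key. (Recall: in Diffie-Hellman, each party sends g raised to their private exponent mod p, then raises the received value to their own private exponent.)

Public value = 5^3 (mod 29).
5^1 ≡ 5 (mod 29)
5^2 = (5^1)^2 ≡ 5^2 = 25 ≡ 25 (mod 29)
5^3 = 5^2 · 5^1 ≡ 25 · 5 ≡ 9 (mod 29).

9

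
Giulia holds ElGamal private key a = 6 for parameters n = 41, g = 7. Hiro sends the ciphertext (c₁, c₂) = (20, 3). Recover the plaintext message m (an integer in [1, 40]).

Shared mask s = c₁^a mod n = 20^6 mod 41.
20^1 ≡ 20 (mod 41)
20^2 = (20^1)^2 ≡ 20^2 = 400 ≡ 31 (mod 41)
20^4 = (20^2)^2 ≡ 31^2 = 961 ≡ 18 (mod 41)
20^6 = 20^4 · 20^2 ≡ 18 · 31 ≡ 25 (mod 41).
So s = 25; s⁻¹ ≡ 23 (mod 41).
m = c₂ · s⁻¹ mod 41 = 3 · 23 mod 41 = 28.

28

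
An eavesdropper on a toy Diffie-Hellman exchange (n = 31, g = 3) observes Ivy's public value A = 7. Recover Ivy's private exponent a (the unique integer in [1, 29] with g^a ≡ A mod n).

28

Try successive powers of 3 modulo 31:
3^1 ≡ 3
3^2 ≡ 9
3^3 ≡ 27
3^4 ≡ 19
3^5 ≡ 26
3^6 ≡ 16
3^7 ≡ 17
3^8 ≡ 20
3^9 ≡ 29
3^10 ≡ 25
3^11 ≡ 13
3^12 ≡ 8
3^13 ≡ 24
3^14 ≡ 10
3^15 ≡ 30
3^16 ≡ 28
3^17 ≡ 22
3^18 ≡ 4
3^19 ≡ 12
3^20 ≡ 5
3^21 ≡ 15
3^22 ≡ 14
3^23 ≡ 11
3^24 ≡ 2
3^25 ≡ 6
3^26 ≡ 18
3^27 ≡ 23
3^28 ≡ 7
Found: a = 28.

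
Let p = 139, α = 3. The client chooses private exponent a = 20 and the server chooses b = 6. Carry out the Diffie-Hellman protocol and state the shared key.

80

The server sends B = α^b mod p = 3^6 mod 139.
3^1 ≡ 3 (mod 139)
3^2 = (3^1)^2 ≡ 3^2 = 9 ≡ 9 (mod 139)
3^4 = (3^2)^2 ≡ 9^2 = 81 ≡ 81 (mod 139)
3^6 = 3^4 · 3^2 ≡ 81 · 9 ≡ 34 (mod 139).
So B = 34. The client then computes K = B^a mod p = 34^20 mod 139.
34^1 ≡ 34 (mod 139)
34^2 = (34^1)^2 ≡ 34^2 = 1156 ≡ 44 (mod 139)
34^4 = (34^2)^2 ≡ 44^2 = 1936 ≡ 129 (mod 139)
34^8 = (34^4)^2 ≡ 129^2 = 16641 ≡ 100 (mod 139)
34^16 = (34^8)^2 ≡ 100^2 = 10000 ≡ 131 (mod 139)
34^20 = 34^16 · 34^4 ≡ 131 · 129 ≡ 80 (mod 139).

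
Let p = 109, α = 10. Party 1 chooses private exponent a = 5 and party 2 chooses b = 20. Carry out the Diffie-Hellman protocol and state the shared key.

Party 1 sends A = α^a mod p = 10^5 mod 109.
10^1 ≡ 10 (mod 109)
10^2 = (10^1)^2 ≡ 10^2 = 100 ≡ 100 (mod 109)
10^4 = (10^2)^2 ≡ 100^2 = 10000 ≡ 81 (mod 109)
10^5 = 10^4 · 10^1 ≡ 81 · 10 ≡ 47 (mod 109).
So A = 47. Party 2 then computes K = A^b mod p = 47^20 mod 109.
47^1 ≡ 47 (mod 109)
47^2 = (47^1)^2 ≡ 47^2 = 2209 ≡ 29 (mod 109)
47^4 = (47^2)^2 ≡ 29^2 = 841 ≡ 78 (mod 109)
47^8 = (47^4)^2 ≡ 78^2 = 6084 ≡ 89 (mod 109)
47^16 = (47^8)^2 ≡ 89^2 = 7921 ≡ 73 (mod 109)
47^20 = 47^16 · 47^4 ≡ 73 · 78 ≡ 26 (mod 109).

26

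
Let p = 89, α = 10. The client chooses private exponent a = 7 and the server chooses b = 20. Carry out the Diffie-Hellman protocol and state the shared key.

45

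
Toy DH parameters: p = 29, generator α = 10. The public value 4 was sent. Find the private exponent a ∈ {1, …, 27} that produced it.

22

Try successive powers of 10 modulo 29:
10^1 ≡ 10
10^2 ≡ 13
10^3 ≡ 14
10^4 ≡ 24
10^5 ≡ 8
10^6 ≡ 22
10^7 ≡ 17
10^8 ≡ 25
10^9 ≡ 18
10^10 ≡ 6
10^11 ≡ 2
10^12 ≡ 20
10^13 ≡ 26
10^14 ≡ 28
10^15 ≡ 19
10^16 ≡ 16
10^17 ≡ 15
10^18 ≡ 5
10^19 ≡ 21
10^20 ≡ 7
10^21 ≡ 12
10^22 ≡ 4
Found: a = 22.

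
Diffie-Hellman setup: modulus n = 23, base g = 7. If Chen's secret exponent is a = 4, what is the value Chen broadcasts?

Public value = 7^4 mod 23.
7^1 ≡ 7 (mod 23)
7^2 = (7^1)^2 ≡ 7^2 = 49 ≡ 3 (mod 23)
7^4 = (7^2)^2 ≡ 3^2 = 9 ≡ 9 (mod 23)

9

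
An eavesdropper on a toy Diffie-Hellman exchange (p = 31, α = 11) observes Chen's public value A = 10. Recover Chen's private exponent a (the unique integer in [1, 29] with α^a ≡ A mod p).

28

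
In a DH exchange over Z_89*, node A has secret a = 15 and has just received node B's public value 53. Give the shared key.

84

Shared key K = 53^15 mod 89.
53^1 ≡ 53 (mod 89)
53^2 = (53^1)^2 ≡ 53^2 = 2809 ≡ 50 (mod 89)
53^4 = (53^2)^2 ≡ 50^2 = 2500 ≡ 8 (mod 89)
53^8 = (53^4)^2 ≡ 8^2 = 64 ≡ 64 (mod 89)
53^15 = 53^8 · 53^4 · 53^2 · 53^1 ≡ 64 · 8 · 50 · 53 ≡ 84 (mod 89).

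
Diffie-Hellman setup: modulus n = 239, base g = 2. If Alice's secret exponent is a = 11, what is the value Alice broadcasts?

136

Public value = 2^11 mod 239.
2^1 ≡ 2 (mod 239)
2^2 = (2^1)^2 ≡ 2^2 = 4 ≡ 4 (mod 239)
2^4 = (2^2)^2 ≡ 4^2 = 16 ≡ 16 (mod 239)
2^8 = (2^4)^2 ≡ 16^2 = 256 ≡ 17 (mod 239)
2^11 = 2^8 · 2^2 · 2^1 ≡ 17 · 4 · 2 ≡ 136 (mod 239).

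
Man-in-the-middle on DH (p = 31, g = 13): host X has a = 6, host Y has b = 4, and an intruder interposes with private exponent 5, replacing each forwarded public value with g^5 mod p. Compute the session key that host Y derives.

Host Y receives an intruder's public value M = 13^5 mod 31 instead of the honest one.
13^1 ≡ 13 (mod 31)
13^2 = (13^1)^2 ≡ 13^2 = 169 ≡ 14 (mod 31)
13^4 = (13^2)^2 ≡ 14^2 = 196 ≡ 10 (mod 31)
13^5 = 13^4 · 13^1 ≡ 10 · 13 ≡ 6 (mod 31).
So M = 6. Host Y computes K = M^4 mod 31.
6^1 ≡ 6 (mod 31)
6^2 = (6^1)^2 ≡ 6^2 = 36 ≡ 5 (mod 31)
6^4 = (6^2)^2 ≡ 5^2 = 25 ≡ 25 (mod 31)

25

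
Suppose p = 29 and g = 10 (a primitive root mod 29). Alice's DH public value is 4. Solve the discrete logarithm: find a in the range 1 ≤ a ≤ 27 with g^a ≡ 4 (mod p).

22

Try successive powers of 10 modulo 29:
10^1 ≡ 10
10^2 ≡ 13
10^3 ≡ 14
10^4 ≡ 24
10^5 ≡ 8
10^6 ≡ 22
10^7 ≡ 17
10^8 ≡ 25
10^9 ≡ 18
10^10 ≡ 6
10^11 ≡ 2
10^12 ≡ 20
10^13 ≡ 26
10^14 ≡ 28
10^15 ≡ 19
10^16 ≡ 16
10^17 ≡ 15
10^18 ≡ 5
10^19 ≡ 21
10^20 ≡ 7
10^21 ≡ 12
10^22 ≡ 4
Found: a = 22.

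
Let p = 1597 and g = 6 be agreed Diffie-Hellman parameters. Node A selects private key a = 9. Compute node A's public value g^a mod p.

626

Public value = 6^9 mod 1597.
6^1 ≡ 6 (mod 1597)
6^2 = (6^1)^2 ≡ 6^2 = 36 ≡ 36 (mod 1597)
6^4 = (6^2)^2 ≡ 36^2 = 1296 ≡ 1296 (mod 1597)
6^8 = (6^4)^2 ≡ 1296^2 = 1679616 ≡ 1169 (mod 1597)
6^9 = 6^8 · 6^1 ≡ 1169 · 6 ≡ 626 (mod 1597).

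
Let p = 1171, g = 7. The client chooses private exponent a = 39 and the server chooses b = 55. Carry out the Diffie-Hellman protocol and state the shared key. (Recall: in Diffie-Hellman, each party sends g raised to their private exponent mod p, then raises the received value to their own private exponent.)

751

The client sends A = g^a mod p = 7^39 mod 1171.
7^1 ≡ 7 (mod 1171)
7^2 = (7^1)^2 ≡ 7^2 = 49 ≡ 49 (mod 1171)
7^4 = (7^2)^2 ≡ 49^2 = 2401 ≡ 59 (mod 1171)
7^8 = (7^4)^2 ≡ 59^2 = 3481 ≡ 1139 (mod 1171)
7^16 = (7^8)^2 ≡ 1139^2 = 1297321 ≡ 1024 (mod 1171)
7^32 = (7^16)^2 ≡ 1024^2 = 1048576 ≡ 531 (mod 1171)
7^39 = 7^32 · 7^4 · 7^2 · 7^1 ≡ 531 · 59 · 49 · 7 ≡ 751 (mod 1171).
So A = 751. The server then computes K = A^b mod p = 751^55 mod 1171.
751^1 ≡ 751 (mod 1171)
751^2 = (751^1)^2 ≡ 751^2 = 564001 ≡ 750 (mod 1171)
751^4 = (751^2)^2 ≡ 750^2 = 562500 ≡ 420 (mod 1171)
751^8 = (751^4)^2 ≡ 420^2 = 176400 ≡ 750 (mod 1171)
751^16 = (751^8)^2 ≡ 750^2 = 562500 ≡ 420 (mod 1171)
751^32 = (751^16)^2 ≡ 420^2 = 176400 ≡ 750 (mod 1171)
751^55 = 751^32 · 751^16 · 751^4 · 751^2 · 751^1 ≡ 750 · 420 · 420 · 750 · 751 ≡ 751 (mod 1171).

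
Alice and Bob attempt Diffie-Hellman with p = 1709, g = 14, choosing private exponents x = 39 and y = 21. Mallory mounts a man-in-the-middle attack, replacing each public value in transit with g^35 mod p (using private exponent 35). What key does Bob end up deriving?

1448

Bob receives Mallory's public value M = 14^35 mod 1709 instead of the honest one.
14^1 ≡ 14 (mod 1709)
14^2 = (14^1)^2 ≡ 14^2 = 196 ≡ 196 (mod 1709)
14^4 = (14^2)^2 ≡ 196^2 = 38416 ≡ 818 (mod 1709)
14^8 = (14^4)^2 ≡ 818^2 = 669124 ≡ 905 (mod 1709)
14^16 = (14^8)^2 ≡ 905^2 = 819025 ≡ 414 (mod 1709)
14^32 = (14^16)^2 ≡ 414^2 = 171396 ≡ 496 (mod 1709)
14^35 = 14^32 · 14^2 · 14^1 ≡ 496 · 196 · 14 ≡ 660 (mod 1709).
So M = 660. Bob computes K = M^21 mod 1709.
660^1 ≡ 660 (mod 1709)
660^2 = (660^1)^2 ≡ 660^2 = 435600 ≡ 1514 (mod 1709)
660^4 = (660^2)^2 ≡ 1514^2 = 2292196 ≡ 427 (mod 1709)
660^8 = (660^4)^2 ≡ 427^2 = 182329 ≡ 1175 (mod 1709)
660^16 = (660^8)^2 ≡ 1175^2 = 1380625 ≡ 1462 (mod 1709)
660^21 = 660^16 · 660^4 · 660^1 ≡ 1462 · 427 · 660 ≡ 1448 (mod 1709).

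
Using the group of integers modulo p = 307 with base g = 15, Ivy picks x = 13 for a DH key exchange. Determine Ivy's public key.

240

Public value = 15^13 (mod 307).
15^1 ≡ 15 (mod 307)
15^2 = (15^1)^2 ≡ 15^2 = 225 ≡ 225 (mod 307)
15^4 = (15^2)^2 ≡ 225^2 = 50625 ≡ 277 (mod 307)
15^8 = (15^4)^2 ≡ 277^2 = 76729 ≡ 286 (mod 307)
15^13 = 15^8 · 15^4 · 15^1 ≡ 286 · 277 · 15 ≡ 240 (mod 307).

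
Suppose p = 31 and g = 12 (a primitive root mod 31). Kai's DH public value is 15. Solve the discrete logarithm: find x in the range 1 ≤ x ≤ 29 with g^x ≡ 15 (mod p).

Try successive powers of 12 modulo 31:
12^1 ≡ 12
12^2 ≡ 20
12^3 ≡ 23
12^4 ≡ 28
12^5 ≡ 26
12^6 ≡ 2
12^7 ≡ 24
12^8 ≡ 9
12^9 ≡ 15
Found: x = 9.

9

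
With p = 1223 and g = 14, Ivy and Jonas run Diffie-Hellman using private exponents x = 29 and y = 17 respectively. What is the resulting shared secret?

300

Ivy sends A = g^x mod p = 14^29 mod 1223.
14^1 ≡ 14 (mod 1223)
14^2 = (14^1)^2 ≡ 14^2 = 196 ≡ 196 (mod 1223)
14^4 = (14^2)^2 ≡ 196^2 = 38416 ≡ 503 (mod 1223)
14^8 = (14^4)^2 ≡ 503^2 = 253009 ≡ 1071 (mod 1223)
14^16 = (14^8)^2 ≡ 1071^2 = 1147041 ≡ 1090 (mod 1223)
14^29 = 14^16 · 14^8 · 14^4 · 14^1 ≡ 1090 · 1071 · 503 · 14 ≡ 203 (mod 1223).
So A = 203. Jonas then computes K = A^y mod p = 203^17 mod 1223.
203^1 ≡ 203 (mod 1223)
203^2 = (203^1)^2 ≡ 203^2 = 41209 ≡ 850 (mod 1223)
203^4 = (203^2)^2 ≡ 850^2 = 722500 ≡ 930 (mod 1223)
203^8 = (203^4)^2 ≡ 930^2 = 864900 ≡ 239 (mod 1223)
203^16 = (203^8)^2 ≡ 239^2 = 57121 ≡ 863 (mod 1223)
203^17 = 203^16 · 203^1 ≡ 863 · 203 ≡ 300 (mod 1223).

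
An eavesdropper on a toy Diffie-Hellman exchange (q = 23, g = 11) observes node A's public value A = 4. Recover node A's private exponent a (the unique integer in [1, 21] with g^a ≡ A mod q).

20

Try successive powers of 11 modulo 23:
11^1 ≡ 11
11^2 ≡ 6
11^3 ≡ 20
11^4 ≡ 13
11^5 ≡ 5
11^6 ≡ 9
11^7 ≡ 7
11^8 ≡ 8
11^9 ≡ 19
11^10 ≡ 2
11^11 ≡ 22
11^12 ≡ 12
11^13 ≡ 17
11^14 ≡ 3
11^15 ≡ 10
11^16 ≡ 18
11^17 ≡ 14
11^18 ≡ 16
11^19 ≡ 15
11^20 ≡ 4
Found: a = 20.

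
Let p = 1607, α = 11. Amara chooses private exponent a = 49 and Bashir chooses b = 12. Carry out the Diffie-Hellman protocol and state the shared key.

Bashir sends B = α^b mod p = 11^12 mod 1607.
11^1 ≡ 11 (mod 1607)
11^2 = (11^1)^2 ≡ 11^2 = 121 ≡ 121 (mod 1607)
11^4 = (11^2)^2 ≡ 121^2 = 14641 ≡ 178 (mod 1607)
11^8 = (11^4)^2 ≡ 178^2 = 31684 ≡ 1151 (mod 1607)
11^12 = 11^8 · 11^4 ≡ 1151 · 178 ≡ 789 (mod 1607).
So B = 789. Amara then computes K = B^a mod p = 789^49 mod 1607.
789^1 ≡ 789 (mod 1607)
789^2 = (789^1)^2 ≡ 789^2 = 622521 ≡ 612 (mod 1607)
789^4 = (789^2)^2 ≡ 612^2 = 374544 ≡ 113 (mod 1607)
789^8 = (789^4)^2 ≡ 113^2 = 12769 ≡ 1520 (mod 1607)
789^16 = (789^8)^2 ≡ 1520^2 = 2310400 ≡ 1141 (mod 1607)
789^32 = (789^16)^2 ≡ 1141^2 = 1301881 ≡ 211 (mod 1607)
789^49 = 789^32 · 789^16 · 789^1 ≡ 211 · 1141 · 789 ≡ 318 (mod 1607).

318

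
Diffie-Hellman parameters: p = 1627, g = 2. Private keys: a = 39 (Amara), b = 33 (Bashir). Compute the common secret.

1479

Amara sends A = g^a mod p = 2^39 mod 1627.
2^1 ≡ 2 (mod 1627)
2^2 = (2^1)^2 ≡ 2^2 = 4 ≡ 4 (mod 1627)
2^4 = (2^2)^2 ≡ 4^2 = 16 ≡ 16 (mod 1627)
2^8 = (2^4)^2 ≡ 16^2 = 256 ≡ 256 (mod 1627)
2^16 = (2^8)^2 ≡ 256^2 = 65536 ≡ 456 (mod 1627)
2^32 = (2^16)^2 ≡ 456^2 = 207936 ≡ 1307 (mod 1627)
2^39 = 2^32 · 2^4 · 2^2 · 2^1 ≡ 1307 · 16 · 4 · 2 ≡ 1342 (mod 1627).
So A = 1342. Bashir then computes K = A^b mod p = 1342^33 mod 1627.
1342^1 ≡ 1342 (mod 1627)
1342^2 = (1342^1)^2 ≡ 1342^2 = 1800964 ≡ 1502 (mod 1627)
1342^4 = (1342^2)^2 ≡ 1502^2 = 2256004 ≡ 982 (mod 1627)
1342^8 = (1342^4)^2 ≡ 982^2 = 964324 ≡ 1140 (mod 1627)
1342^16 = (1342^8)^2 ≡ 1140^2 = 1299600 ≡ 1254 (mod 1627)
1342^32 = (1342^16)^2 ≡ 1254^2 = 1572516 ≡ 834 (mod 1627)
1342^33 = 1342^32 · 1342^1 ≡ 834 · 1342 ≡ 1479 (mod 1627).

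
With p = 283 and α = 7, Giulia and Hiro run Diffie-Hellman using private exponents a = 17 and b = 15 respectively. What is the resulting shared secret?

Giulia sends A = α^a mod p = 7^17 mod 283.
7^1 ≡ 7 (mod 283)
7^2 = (7^1)^2 ≡ 7^2 = 49 ≡ 49 (mod 283)
7^4 = (7^2)^2 ≡ 49^2 = 2401 ≡ 137 (mod 283)
7^8 = (7^4)^2 ≡ 137^2 = 18769 ≡ 91 (mod 283)
7^16 = (7^8)^2 ≡ 91^2 = 8281 ≡ 74 (mod 283)
7^17 = 7^16 · 7^1 ≡ 74 · 7 ≡ 235 (mod 283).
So A = 235. Hiro then computes K = A^b mod p = 235^15 mod 283.
235^1 ≡ 235 (mod 283)
235^2 = (235^1)^2 ≡ 235^2 = 55225 ≡ 40 (mod 283)
235^4 = (235^2)^2 ≡ 40^2 = 1600 ≡ 185 (mod 283)
235^8 = (235^4)^2 ≡ 185^2 = 34225 ≡ 265 (mod 283)
235^15 = 235^8 · 235^4 · 235^2 · 235^1 ≡ 265 · 185 · 40 · 235 ≡ 64 (mod 283).

64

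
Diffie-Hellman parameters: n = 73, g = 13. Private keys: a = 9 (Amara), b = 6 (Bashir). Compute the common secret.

27

Bashir sends B = g^b mod n = 13^6 mod 73.
13^1 ≡ 13 (mod 73)
13^2 = (13^1)^2 ≡ 13^2 = 169 ≡ 23 (mod 73)
13^4 = (13^2)^2 ≡ 23^2 = 529 ≡ 18 (mod 73)
13^6 = 13^4 · 13^2 ≡ 18 · 23 ≡ 49 (mod 73).
So B = 49. Amara then computes K = B^a mod n = 49^9 mod 73.
49^1 ≡ 49 (mod 73)
49^2 = (49^1)^2 ≡ 49^2 = 2401 ≡ 65 (mod 73)
49^4 = (49^2)^2 ≡ 65^2 = 4225 ≡ 64 (mod 73)
49^8 = (49^4)^2 ≡ 64^2 = 4096 ≡ 8 (mod 73)
49^9 = 49^8 · 49^1 ≡ 8 · 49 ≡ 27 (mod 73).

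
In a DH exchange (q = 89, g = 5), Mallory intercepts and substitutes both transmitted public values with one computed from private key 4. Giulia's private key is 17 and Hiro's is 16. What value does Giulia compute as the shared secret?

Giulia receives Mallory's public value M = 5^4 mod 89 instead of the honest one.
5^1 ≡ 5 (mod 89)
5^2 = (5^1)^2 ≡ 5^2 = 25 ≡ 25 (mod 89)
5^4 = (5^2)^2 ≡ 25^2 = 625 ≡ 2 (mod 89)
So M = 2. Giulia computes K = M^17 mod 89.
2^1 ≡ 2 (mod 89)
2^2 = (2^1)^2 ≡ 2^2 = 4 ≡ 4 (mod 89)
2^4 = (2^2)^2 ≡ 4^2 = 16 ≡ 16 (mod 89)
2^8 = (2^4)^2 ≡ 16^2 = 256 ≡ 78 (mod 89)
2^16 = (2^8)^2 ≡ 78^2 = 6084 ≡ 32 (mod 89)
2^17 = 2^16 · 2^1 ≡ 32 · 2 ≡ 64 (mod 89).

64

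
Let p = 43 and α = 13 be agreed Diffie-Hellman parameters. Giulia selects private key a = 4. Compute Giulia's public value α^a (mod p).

9

Public value = 13^4 (mod 43).
13^1 ≡ 13 (mod 43)
13^2 = (13^1)^2 ≡ 13^2 = 169 ≡ 40 (mod 43)
13^4 = (13^2)^2 ≡ 40^2 = 1600 ≡ 9 (mod 43)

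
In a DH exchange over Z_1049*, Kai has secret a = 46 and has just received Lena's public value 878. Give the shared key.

903

Shared key K = 878^46 mod 1049.
878^1 ≡ 878 (mod 1049)
878^2 = (878^1)^2 ≡ 878^2 = 770884 ≡ 918 (mod 1049)
878^4 = (878^2)^2 ≡ 918^2 = 842724 ≡ 377 (mod 1049)
878^8 = (878^4)^2 ≡ 377^2 = 142129 ≡ 514 (mod 1049)
878^16 = (878^8)^2 ≡ 514^2 = 264196 ≡ 897 (mod 1049)
878^32 = (878^16)^2 ≡ 897^2 = 804609 ≡ 26 (mod 1049)
878^46 = 878^32 · 878^8 · 878^4 · 878^2 ≡ 26 · 514 · 377 · 918 ≡ 903 (mod 1049).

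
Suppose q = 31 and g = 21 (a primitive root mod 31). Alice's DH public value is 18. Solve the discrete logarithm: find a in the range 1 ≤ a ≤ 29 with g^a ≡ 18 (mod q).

Try successive powers of 21 modulo 31:
21^1 ≡ 21
21^2 ≡ 7
21^3 ≡ 23
21^4 ≡ 18
Found: a = 4.

4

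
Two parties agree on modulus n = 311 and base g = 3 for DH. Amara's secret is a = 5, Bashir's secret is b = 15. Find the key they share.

47

Bashir sends B = g^b mod n = 3^15 mod 311.
3^1 ≡ 3 (mod 311)
3^2 = (3^1)^2 ≡ 3^2 = 9 ≡ 9 (mod 311)
3^4 = (3^2)^2 ≡ 9^2 = 81 ≡ 81 (mod 311)
3^8 = (3^4)^2 ≡ 81^2 = 6561 ≡ 30 (mod 311)
3^15 = 3^8 · 3^4 · 3^2 · 3^1 ≡ 30 · 81 · 9 · 3 ≡ 300 (mod 311).
So B = 300. Amara then computes K = B^a mod n = 300^5 mod 311.
300^1 ≡ 300 (mod 311)
300^2 = (300^1)^2 ≡ 300^2 = 90000 ≡ 121 (mod 311)
300^4 = (300^2)^2 ≡ 121^2 = 14641 ≡ 24 (mod 311)
300^5 = 300^4 · 300^1 ≡ 24 · 300 ≡ 47 (mod 311).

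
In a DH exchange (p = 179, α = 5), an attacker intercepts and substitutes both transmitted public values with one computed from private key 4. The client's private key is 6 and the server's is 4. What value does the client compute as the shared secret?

3

The client receives an attacker's public value M = 5^4 mod 179 instead of the honest one.
5^1 ≡ 5 (mod 179)
5^2 = (5^1)^2 ≡ 5^2 = 25 ≡ 25 (mod 179)
5^4 = (5^2)^2 ≡ 25^2 = 625 ≡ 88 (mod 179)
So M = 88. The client computes K = M^6 mod 179.
88^1 ≡ 88 (mod 179)
88^2 = (88^1)^2 ≡ 88^2 = 7744 ≡ 47 (mod 179)
88^4 = (88^2)^2 ≡ 47^2 = 2209 ≡ 61 (mod 179)
88^6 = 88^4 · 88^2 ≡ 61 · 47 ≡ 3 (mod 179).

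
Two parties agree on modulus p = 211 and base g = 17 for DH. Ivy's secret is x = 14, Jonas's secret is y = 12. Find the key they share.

107

Jonas sends B = g^y mod p = 17^12 mod 211.
17^1 ≡ 17 (mod 211)
17^2 = (17^1)^2 ≡ 17^2 = 289 ≡ 78 (mod 211)
17^4 = (17^2)^2 ≡ 78^2 = 6084 ≡ 176 (mod 211)
17^8 = (17^4)^2 ≡ 176^2 = 30976 ≡ 170 (mod 211)
17^12 = 17^8 · 17^4 ≡ 170 · 176 ≡ 169 (mod 211).
So B = 169. Ivy then computes K = B^x mod p = 169^14 mod 211.
169^1 ≡ 169 (mod 211)
169^2 = (169^1)^2 ≡ 169^2 = 28561 ≡ 76 (mod 211)
169^4 = (169^2)^2 ≡ 76^2 = 5776 ≡ 79 (mod 211)
169^8 = (169^4)^2 ≡ 79^2 = 6241 ≡ 122 (mod 211)
169^14 = 169^8 · 169^4 · 169^2 ≡ 122 · 79 · 76 ≡ 107 (mod 211).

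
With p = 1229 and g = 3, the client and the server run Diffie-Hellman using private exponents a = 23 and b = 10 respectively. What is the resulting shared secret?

The client sends A = g^a mod p = 3^23 mod 1229.
3^1 ≡ 3 (mod 1229)
3^2 = (3^1)^2 ≡ 3^2 = 9 ≡ 9 (mod 1229)
3^4 = (3^2)^2 ≡ 9^2 = 81 ≡ 81 (mod 1229)
3^8 = (3^4)^2 ≡ 81^2 = 6561 ≡ 416 (mod 1229)
3^16 = (3^8)^2 ≡ 416^2 = 173056 ≡ 996 (mod 1229)
3^23 = 3^16 · 3^4 · 3^2 · 3^1 ≡ 996 · 81 · 9 · 3 ≡ 464 (mod 1229).
So A = 464. The server then computes K = A^b mod p = 464^10 mod 1229.
464^1 ≡ 464 (mod 1229)
464^2 = (464^1)^2 ≡ 464^2 = 215296 ≡ 221 (mod 1229)
464^4 = (464^2)^2 ≡ 221^2 = 48841 ≡ 910 (mod 1229)
464^8 = (464^4)^2 ≡ 910^2 = 828100 ≡ 983 (mod 1229)
464^10 = 464^8 · 464^2 ≡ 983 · 221 ≡ 939 (mod 1229).

939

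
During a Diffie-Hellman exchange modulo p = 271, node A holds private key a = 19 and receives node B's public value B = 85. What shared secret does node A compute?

Shared key K = 85^19 mod 271.
85^1 ≡ 85 (mod 271)
85^2 = (85^1)^2 ≡ 85^2 = 7225 ≡ 179 (mod 271)
85^4 = (85^2)^2 ≡ 179^2 = 32041 ≡ 63 (mod 271)
85^8 = (85^4)^2 ≡ 63^2 = 3969 ≡ 175 (mod 271)
85^16 = (85^8)^2 ≡ 175^2 = 30625 ≡ 2 (mod 271)
85^19 = 85^16 · 85^2 · 85^1 ≡ 2 · 179 · 85 ≡ 78 (mod 271).

78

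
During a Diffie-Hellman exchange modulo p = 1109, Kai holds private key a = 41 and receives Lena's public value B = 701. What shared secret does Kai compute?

493

Shared key K = 701^41 mod 1109.
701^1 ≡ 701 (mod 1109)
701^2 = (701^1)^2 ≡ 701^2 = 491401 ≡ 114 (mod 1109)
701^4 = (701^2)^2 ≡ 114^2 = 12996 ≡ 797 (mod 1109)
701^8 = (701^4)^2 ≡ 797^2 = 635209 ≡ 861 (mod 1109)
701^16 = (701^8)^2 ≡ 861^2 = 741321 ≡ 509 (mod 1109)
701^32 = (701^16)^2 ≡ 509^2 = 259081 ≡ 684 (mod 1109)
701^41 = 701^32 · 701^8 · 701^1 ≡ 684 · 861 · 701 ≡ 493 (mod 1109).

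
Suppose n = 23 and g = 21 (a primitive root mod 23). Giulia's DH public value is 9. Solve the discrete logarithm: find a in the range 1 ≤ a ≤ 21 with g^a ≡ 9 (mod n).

16

Try successive powers of 21 modulo 23:
21^1 ≡ 21
21^2 ≡ 4
21^3 ≡ 15
21^4 ≡ 16
21^5 ≡ 14
21^6 ≡ 18
21^7 ≡ 10
21^8 ≡ 3
21^9 ≡ 17
21^10 ≡ 12
21^11 ≡ 22
21^12 ≡ 2
21^13 ≡ 19
21^14 ≡ 8
21^15 ≡ 7
21^16 ≡ 9
Found: a = 16.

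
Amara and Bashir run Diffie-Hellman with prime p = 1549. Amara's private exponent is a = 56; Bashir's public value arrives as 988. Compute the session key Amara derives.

Shared key K = 988^56 mod 1549.
988^1 ≡ 988 (mod 1549)
988^2 = (988^1)^2 ≡ 988^2 = 976144 ≡ 274 (mod 1549)
988^4 = (988^2)^2 ≡ 274^2 = 75076 ≡ 724 (mod 1549)
988^8 = (988^4)^2 ≡ 724^2 = 524176 ≡ 614 (mod 1549)
988^16 = (988^8)^2 ≡ 614^2 = 376996 ≡ 589 (mod 1549)
988^32 = (988^16)^2 ≡ 589^2 = 346921 ≡ 1494 (mod 1549)
988^56 = 988^32 · 988^16 · 988^8 ≡ 1494 · 589 · 614 ≡ 179 (mod 1549).

179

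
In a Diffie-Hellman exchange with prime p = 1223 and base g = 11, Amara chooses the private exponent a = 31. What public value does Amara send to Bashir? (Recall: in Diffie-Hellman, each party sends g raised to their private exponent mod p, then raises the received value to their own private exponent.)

Public value = 11^31 (mod 1223).
11^1 ≡ 11 (mod 1223)
11^2 = (11^1)^2 ≡ 11^2 = 121 ≡ 121 (mod 1223)
11^4 = (11^2)^2 ≡ 121^2 = 14641 ≡ 1188 (mod 1223)
11^8 = (11^4)^2 ≡ 1188^2 = 1411344 ≡ 2 (mod 1223)
11^16 = (11^8)^2 ≡ 2^2 = 4 ≡ 4 (mod 1223)
11^31 = 11^16 · 11^8 · 11^4 · 11^2 · 11^1 ≡ 4 · 2 · 1188 · 121 · 11 ≡ 335 (mod 1223).

335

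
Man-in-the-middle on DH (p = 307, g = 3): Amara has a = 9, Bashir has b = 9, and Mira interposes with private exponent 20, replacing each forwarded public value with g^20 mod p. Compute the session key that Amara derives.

Amara receives Mira's public value M = 3^20 mod 307 instead of the honest one.
3^1 ≡ 3 (mod 307)
3^2 = (3^1)^2 ≡ 3^2 = 9 ≡ 9 (mod 307)
3^4 = (3^2)^2 ≡ 9^2 = 81 ≡ 81 (mod 307)
3^8 = (3^4)^2 ≡ 81^2 = 6561 ≡ 114 (mod 307)
3^16 = (3^8)^2 ≡ 114^2 = 12996 ≡ 102 (mod 307)
3^20 = 3^16 · 3^4 ≡ 102 · 81 ≡ 280 (mod 307).
So M = 280. Amara computes K = M^9 mod 307.
280^1 ≡ 280 (mod 307)
280^2 = (280^1)^2 ≡ 280^2 = 78400 ≡ 115 (mod 307)
280^4 = (280^2)^2 ≡ 115^2 = 13225 ≡ 24 (mod 307)
280^8 = (280^4)^2 ≡ 24^2 = 576 ≡ 269 (mod 307)
280^9 = 280^8 · 280^1 ≡ 269 · 280 ≡ 105 (mod 307).

105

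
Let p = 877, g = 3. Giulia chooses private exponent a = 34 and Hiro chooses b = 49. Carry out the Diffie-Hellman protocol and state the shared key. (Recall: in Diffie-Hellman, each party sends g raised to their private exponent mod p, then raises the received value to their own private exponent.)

Giulia sends A = g^a mod p = 3^34 mod 877.
3^1 ≡ 3 (mod 877)
3^2 = (3^1)^2 ≡ 3^2 = 9 ≡ 9 (mod 877)
3^4 = (3^2)^2 ≡ 9^2 = 81 ≡ 81 (mod 877)
3^8 = (3^4)^2 ≡ 81^2 = 6561 ≡ 422 (mod 877)
3^16 = (3^8)^2 ≡ 422^2 = 178084 ≡ 53 (mod 877)
3^32 = (3^16)^2 ≡ 53^2 = 2809 ≡ 178 (mod 877)
3^34 = 3^32 · 3^2 ≡ 178 · 9 ≡ 725 (mod 877).
So A = 725. Hiro then computes K = A^b mod p = 725^49 mod 877.
725^1 ≡ 725 (mod 877)
725^2 = (725^1)^2 ≡ 725^2 = 525625 ≡ 302 (mod 877)
725^4 = (725^2)^2 ≡ 302^2 = 91204 ≡ 873 (mod 877)
725^8 = (725^4)^2 ≡ 873^2 = 762129 ≡ 16 (mod 877)
725^16 = (725^8)^2 ≡ 16^2 = 256 ≡ 256 (mod 877)
725^32 = (725^16)^2 ≡ 256^2 = 65536 ≡ 638 (mod 877)
725^49 = 725^32 · 725^16 · 725^1 ≡ 638 · 256 · 725 ≡ 260 (mod 877).

260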